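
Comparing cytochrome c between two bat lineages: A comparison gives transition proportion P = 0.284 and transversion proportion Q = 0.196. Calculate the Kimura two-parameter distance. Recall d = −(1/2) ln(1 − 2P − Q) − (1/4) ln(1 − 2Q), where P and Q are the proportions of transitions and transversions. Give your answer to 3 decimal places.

Under the Kimura two-parameter model, d = −½ ln(1 − 2P − Q) − ¼ ln(1 − 2Q).
1 − 2P − Q = 0.236, giving −½ ln(0.236) = 0.721962.
1 − 2Q = 0.608, giving −¼ ln(0.608) = 0.124395.
d = 0.721962 + 0.124395 = 0.846357.

0.846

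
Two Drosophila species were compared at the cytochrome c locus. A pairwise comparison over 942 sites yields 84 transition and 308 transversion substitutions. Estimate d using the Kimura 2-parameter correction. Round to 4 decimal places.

P = 84/942 ≈ 0.089172 and Q = 308/942 ≈ 0.326964.
Under the Kimura two-parameter model, d = −½ ln(1 − 2P − Q) − ¼ ln(1 − 2Q).
1 − 2P − Q = 0.494692, giving −½ ln(0.494692) = 0.351910.
1 − 2Q = 0.346072, giving −¼ ln(0.346072) = 0.265277.
d = 0.351910 + 0.265277 = 0.617187.

0.6172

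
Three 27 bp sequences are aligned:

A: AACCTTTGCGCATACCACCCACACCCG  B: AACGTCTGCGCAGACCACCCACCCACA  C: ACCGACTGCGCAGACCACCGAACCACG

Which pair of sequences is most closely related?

B and C

A–B: 6/27 differ, p = 0.222, d = 0.264.
A–C: 9/27 differ, p = 0.333, d = 0.441.
B–C: 5/27 differ, p = 0.185, d = 0.213.
The smallest distance is between B and C.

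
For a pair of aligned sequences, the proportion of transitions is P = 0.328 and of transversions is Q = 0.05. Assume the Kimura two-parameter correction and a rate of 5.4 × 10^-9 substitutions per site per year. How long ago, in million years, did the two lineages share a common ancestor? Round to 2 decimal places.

59.11

Under the Kimura two-parameter model, d = −½ ln(1 − 2P − Q) − ¼ ln(1 − 2Q).
1 − 2P − Q = 0.294, giving −½ ln(0.294) = 0.612088.
1 − 2Q = 0.9, giving −¼ ln(0.9) = 0.026340.
d = 0.612088 + 0.026340 = 0.638428.
Under a molecular clock d = 2μt, so t = d/(2μ) = 0.638428 / (2 × 5.4 × 10^-9) = 59.11 million years.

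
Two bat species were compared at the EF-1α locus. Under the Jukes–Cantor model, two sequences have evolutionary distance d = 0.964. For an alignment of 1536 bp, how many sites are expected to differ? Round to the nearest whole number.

Invert JC69: p = (3/4)(1 − e^(−4d/3)) = 0.75 × (1 − e^(-1.285333)) = 0.75 × (1 − 0.276558) = 0.542582.
Expected differing sites = pL ≈ 0.542582 × 1536 = 833.405952 ≈ 833.

833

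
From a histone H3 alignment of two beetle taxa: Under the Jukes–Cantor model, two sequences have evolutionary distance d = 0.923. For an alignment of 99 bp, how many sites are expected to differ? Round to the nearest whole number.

53

Invert JC69: p = (3/4)(1 − e^(−4d/3)) = 0.75 × (1 − e^(-1.230667)) = 0.75 × (1 − 0.292098) = 0.530927.
Expected differing sites = pL ≈ 0.530927 × 99 = 52.561773 ≈ 53.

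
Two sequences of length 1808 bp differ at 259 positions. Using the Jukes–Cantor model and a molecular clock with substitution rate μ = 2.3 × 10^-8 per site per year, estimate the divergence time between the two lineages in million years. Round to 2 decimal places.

p = 259/1808 ≈ 0.143252.
d = −(3/4) ln(1 − 4p/3) = −0.75 ln(1 − 0.191003) = −0.75 ln(0.808997)
  = −0.75 × (-0.211960) = 0.158970 substitutions/site.
Under a molecular clock d = 2μt, so t = d/(2μ) = 0.158970 / (2 × 2.3 × 10^-8) = 3.46 million years.

3.46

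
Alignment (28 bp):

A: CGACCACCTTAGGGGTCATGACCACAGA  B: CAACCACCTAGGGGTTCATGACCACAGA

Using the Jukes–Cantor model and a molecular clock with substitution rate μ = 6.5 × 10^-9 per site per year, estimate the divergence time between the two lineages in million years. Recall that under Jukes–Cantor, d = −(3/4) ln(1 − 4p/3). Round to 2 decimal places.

The sequences differ at 4 of 28 sites (2, 10, 11, 15), so p = 4/28 ≈ 0.142857.
d = −(3/4) ln(1 − 4p/3) = −0.75 ln(1 − 0.190476) = −0.75 ln(0.809524)
  = −0.75 × (-0.211309) = 0.158482 substitutions/site.
Under a molecular clock d = 2μt, so t = d/(2μ) = 0.158482 / (2 × 6.5 × 10^-9) = 12.19 million years.

12.19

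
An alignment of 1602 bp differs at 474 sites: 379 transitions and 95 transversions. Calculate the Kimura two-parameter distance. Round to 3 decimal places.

0.412

P = 379/1602 ≈ 0.236579 and Q = 95/1602 ≈ 0.059301.
Under the Kimura two-parameter model, d = −½ ln(1 − 2P − Q) − ¼ ln(1 − 2Q).
1 − 2P − Q = 0.467541, giving −½ ln(0.467541) = 0.380134.
1 − 2Q = 0.881398, giving −¼ ln(0.881398) = 0.031561.
d = 0.380134 + 0.031561 = 0.411695.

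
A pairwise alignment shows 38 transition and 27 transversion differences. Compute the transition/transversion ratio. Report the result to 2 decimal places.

1.41

R = 38/27 = 1.407407… ≈ 1.41 (to 2 d.p.).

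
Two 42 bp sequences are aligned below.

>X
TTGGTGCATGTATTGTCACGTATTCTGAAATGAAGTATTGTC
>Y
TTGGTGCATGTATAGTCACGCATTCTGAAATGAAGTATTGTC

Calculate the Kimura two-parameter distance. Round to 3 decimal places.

Of 42 sites, 1 differences are transitions and 1 are transversions, so P = 1/42 ≈ 0.02381 and Q = 1/42 ≈ 0.02381.
Under the Kimura two-parameter model, d = −½ ln(1 − 2P − Q) − ¼ ln(1 − 2Q).
1 − 2P − Q = 0.92857, giving −½ ln(0.92857) = 0.037055.
1 − 2Q = 0.95238, giving −¼ ln(0.95238) = 0.012198.
d = 0.037055 + 0.012198 = 0.049253.

0.049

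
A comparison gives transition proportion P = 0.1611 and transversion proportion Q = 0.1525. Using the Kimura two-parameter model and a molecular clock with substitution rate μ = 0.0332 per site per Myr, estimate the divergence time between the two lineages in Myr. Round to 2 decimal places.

Under the Kimura two-parameter model, d = −½ ln(1 − 2P − Q) − ¼ ln(1 − 2Q).
1 − 2P − Q = 0.5253, giving −½ ln(0.5253) = 0.321893.
1 − 2Q = 0.695, giving −¼ ln(0.695) = 0.090961.
d = 0.321893 + 0.090961 = 0.412854.
Under a molecular clock d = 2μt, so t = d/(2μ) = 0.412854 / (2 × 0.0332) = 6.22 Myr.

6.22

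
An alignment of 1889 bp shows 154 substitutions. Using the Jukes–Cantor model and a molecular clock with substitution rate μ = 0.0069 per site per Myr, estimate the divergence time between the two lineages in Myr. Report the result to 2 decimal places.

6.25

p = 154/1889 ≈ 0.081525.
d = −(3/4) ln(1 − 4p/3) = −0.75 ln(1 − 0.1087) = −0.75 ln(0.8913)
  = −0.75 × (-0.115074) = 0.086306 substitutions/site.
Under a molecular clock d = 2μt, so t = d/(2μ) = 0.086306 / (2 × 0.0069) = 6.25 Myr.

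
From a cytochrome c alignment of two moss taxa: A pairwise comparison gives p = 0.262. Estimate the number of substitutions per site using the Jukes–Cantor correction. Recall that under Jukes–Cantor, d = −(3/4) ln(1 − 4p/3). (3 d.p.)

d = −(3/4) ln(1 − 4p/3) = −0.75 ln(1 − 0.349333) = −0.75 ln(0.650667)
  = −0.75 × (-0.429757) = 0.322318 substitutions/site.

0.322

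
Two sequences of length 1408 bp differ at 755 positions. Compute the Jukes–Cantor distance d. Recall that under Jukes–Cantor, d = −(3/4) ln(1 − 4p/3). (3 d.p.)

p = 755/1408 ≈ 0.536222.
d = −(3/4) ln(1 − 4p/3) = −0.75 ln(1 − 0.714963) = −0.75 ln(0.285037)
  = −0.75 × (-1.255136) = 0.941352 substitutions/site.

0.941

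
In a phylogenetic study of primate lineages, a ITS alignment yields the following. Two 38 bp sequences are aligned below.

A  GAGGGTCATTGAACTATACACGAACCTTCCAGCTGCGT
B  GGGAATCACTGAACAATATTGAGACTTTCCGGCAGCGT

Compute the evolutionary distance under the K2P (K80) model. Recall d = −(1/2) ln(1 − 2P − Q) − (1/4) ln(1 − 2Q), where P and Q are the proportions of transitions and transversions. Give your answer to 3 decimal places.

0.492

Of 38 sites, 9 differences are transitions and 4 are transversions, so P = 9/38 ≈ 0.236842 and Q = 4/38 ≈ 0.105263.
Under the Kimura two-parameter model, d = −½ ln(1 − 2P − Q) − ¼ ln(1 − 2Q).
1 − 2P − Q = 0.421053, giving −½ ln(0.421053) = 0.432498.
1 − 2Q = 0.789474, giving −¼ ln(0.789474) = 0.059097.
d = 0.432498 + 0.059097 = 0.491595.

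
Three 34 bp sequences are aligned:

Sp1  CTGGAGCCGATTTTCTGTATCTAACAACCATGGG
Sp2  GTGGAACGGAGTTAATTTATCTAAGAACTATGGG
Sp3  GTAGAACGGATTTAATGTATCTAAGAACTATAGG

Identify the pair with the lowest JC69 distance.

Sp2 and Sp3

Sp1–Sp2: 9/34 differ, p = 0.265, d = 0.326.
Sp1–Sp3: 9/34 differ, p = 0.265, d = 0.326.
Sp2–Sp3: 4/34 differ, p = 0.118, d = 0.128.
The smallest distance is between Sp2 and Sp3.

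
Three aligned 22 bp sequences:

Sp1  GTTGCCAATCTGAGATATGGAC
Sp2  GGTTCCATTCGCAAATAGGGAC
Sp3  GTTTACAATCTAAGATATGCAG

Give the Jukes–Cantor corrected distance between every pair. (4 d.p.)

Sp1–Sp2: 7/22 sites differ → p ≈ 0.318182, d = −0.75 ln(1 − 0.424243) = 0.414052 ≈ 0.4141.
Sp1–Sp3: 5/22 sites differ → p ≈ 0.227273, d = −0.75 ln(1 − 0.303031) = 0.270761 ≈ 0.2708.
Sp2–Sp3: 9/22 sites differ → p ≈ 0.409091, d = −0.75 ln(1 − 0.545455) = 0.591344 ≈ 0.5913.

d(Sp1,Sp2) = 0.4141, d(Sp1,Sp3) = 0.2708, d(Sp2,Sp3) = 0.5913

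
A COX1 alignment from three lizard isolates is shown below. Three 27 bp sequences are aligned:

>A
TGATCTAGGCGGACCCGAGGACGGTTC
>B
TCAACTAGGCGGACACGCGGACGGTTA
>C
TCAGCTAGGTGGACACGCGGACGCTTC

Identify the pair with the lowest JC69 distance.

A–B: 5/27 differ, p = 0.185, d = 0.213.
A–C: 6/27 differ, p = 0.222, d = 0.264.
B–C: 4/27 differ, p = 0.148, d = 0.165.
The smallest distance is between B and C.

B and C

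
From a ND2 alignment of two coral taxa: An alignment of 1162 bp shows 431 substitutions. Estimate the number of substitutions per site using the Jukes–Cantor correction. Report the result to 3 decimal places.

p = 431/1162 ≈ 0.370912.
d = −(3/4) ln(1 − 4p/3) = −0.75 ln(1 − 0.494549) = −0.75 ln(0.505451)
  = −0.75 × (-0.682304) = 0.511728 substitutions/site.

0.512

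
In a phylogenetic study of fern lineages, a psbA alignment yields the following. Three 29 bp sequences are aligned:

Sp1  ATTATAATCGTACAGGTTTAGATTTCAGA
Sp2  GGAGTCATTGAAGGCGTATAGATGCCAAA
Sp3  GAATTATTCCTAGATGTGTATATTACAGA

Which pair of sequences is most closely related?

Sp1–Sp2: 14/29 differ, p = 0.483, d = 0.774.
Sp1–Sp3: 11/29 differ, p = 0.379, d = 0.529.
Sp2–Sp3: 14/29 differ, p = 0.483, d = 0.774.
The smallest distance is between Sp1 and Sp3.

Sp1 and Sp3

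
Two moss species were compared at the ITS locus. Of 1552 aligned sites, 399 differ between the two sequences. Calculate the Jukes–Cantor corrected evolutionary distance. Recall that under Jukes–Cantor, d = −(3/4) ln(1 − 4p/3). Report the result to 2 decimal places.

p = 399/1552 ≈ 0.257088.
d = −(3/4) ln(1 − 4p/3) = −0.75 ln(1 − 0.342784) = −0.75 ln(0.657216)
  = −0.75 × (-0.419743) = 0.314807 substitutions/site.

0.31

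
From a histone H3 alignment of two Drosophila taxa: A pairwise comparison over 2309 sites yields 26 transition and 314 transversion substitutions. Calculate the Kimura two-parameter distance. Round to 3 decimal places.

0.166

P = 26/2309 ≈ 0.01126 and Q = 314/2309 ≈ 0.13599.
Under the Kimura two-parameter model, d = −½ ln(1 − 2P − Q) − ¼ ln(1 − 2Q).
1 − 2P − Q = 0.84149, giving −½ ln(0.84149) = 0.086291.
1 − 2Q = 0.72802, giving −¼ ln(0.72802) = 0.079357.
d = 0.086291 + 0.079357 = 0.165648.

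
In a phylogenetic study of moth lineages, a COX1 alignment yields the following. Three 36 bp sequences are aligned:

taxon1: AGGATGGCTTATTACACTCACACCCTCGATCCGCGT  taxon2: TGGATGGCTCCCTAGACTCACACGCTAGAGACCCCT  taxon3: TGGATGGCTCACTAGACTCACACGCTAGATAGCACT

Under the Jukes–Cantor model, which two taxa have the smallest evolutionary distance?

taxon2 and taxon3

taxon1–taxon2: 11/36 differ, p = 0.306, d = 0.392.
taxon1–taxon3: 11/36 differ, p = 0.306, d = 0.392.
taxon2–taxon3: 4/36 differ, p = 0.111, d = 0.120.
The smallest distance is between taxon2 and taxon3.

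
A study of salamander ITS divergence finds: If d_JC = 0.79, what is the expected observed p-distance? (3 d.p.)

0.488

p = (3/4)(1 − e^(−4d/3)) = 0.75 × (1 − e^(-1.053333)) = 0.75 × (1 − 0.348773) = 0.488420.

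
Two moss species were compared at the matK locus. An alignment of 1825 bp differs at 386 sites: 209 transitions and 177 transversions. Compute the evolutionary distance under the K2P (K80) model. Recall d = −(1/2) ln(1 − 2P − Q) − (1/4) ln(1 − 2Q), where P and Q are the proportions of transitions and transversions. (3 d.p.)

P = 209/1825 ≈ 0.114521 and Q = 177/1825 ≈ 0.096986.
Under the Kimura two-parameter model, d = −½ ln(1 − 2P − Q) − ¼ ln(1 − 2Q).
1 − 2P − Q = 0.673972, giving −½ ln(0.673972) = 0.197283.
1 − 2Q = 0.806028, giving −¼ ln(0.806028) = 0.053909.
d = 0.197283 + 0.053909 = 0.251192.

0.251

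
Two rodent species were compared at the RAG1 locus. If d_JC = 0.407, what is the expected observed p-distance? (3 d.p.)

0.314

p = (3/4)(1 − e^(−4d/3)) = 0.75 × (1 − e^(-0.542667)) = 0.75 × (1 − 0.581196) = 0.314103.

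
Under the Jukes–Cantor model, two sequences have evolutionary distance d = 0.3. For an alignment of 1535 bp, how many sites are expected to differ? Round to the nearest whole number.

Invert JC69: p = (3/4)(1 − e^(−4d/3)) = 0.75 × (1 − e^(-0.4)) = 0.75 × (1 − 0.670320) = 0.247260.
Expected differing sites = pL ≈ 0.247260 × 1535 = 379.5441 ≈ 380.

380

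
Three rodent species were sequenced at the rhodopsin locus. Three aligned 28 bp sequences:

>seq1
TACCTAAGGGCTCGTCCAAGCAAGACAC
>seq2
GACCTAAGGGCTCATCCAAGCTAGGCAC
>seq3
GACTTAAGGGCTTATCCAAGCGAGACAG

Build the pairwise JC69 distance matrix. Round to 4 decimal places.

d(seq1,seq2) = 0.1585, d(seq1,seq3) = 0.2524, d(seq2,seq3) = 0.2040

seq1–seq2: 4/28 sites differ → p ≈ 0.142857, d = −0.75 ln(1 − 0.190476) = 0.158482 ≈ 0.1585.
seq1–seq3: 6/28 sites differ → p ≈ 0.214286, d = −0.75 ln(1 − 0.285715) = 0.252355 ≈ 0.2524.
seq2–seq3: 5/28 sites differ → p ≈ 0.178571, d = −0.75 ln(1 − 0.238095) = 0.203950 ≈ 0.2040.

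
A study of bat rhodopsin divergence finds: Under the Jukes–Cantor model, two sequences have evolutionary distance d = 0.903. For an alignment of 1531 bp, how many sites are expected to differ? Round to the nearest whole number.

Invert JC69: p = (3/4)(1 − e^(−4d/3)) = 0.75 × (1 − e^(-1.204)) = 0.75 × (1 − 0.299992) = 0.525006.
Expected differing sites = pL ≈ 0.525006 × 1531 = 803.784186 ≈ 804.

804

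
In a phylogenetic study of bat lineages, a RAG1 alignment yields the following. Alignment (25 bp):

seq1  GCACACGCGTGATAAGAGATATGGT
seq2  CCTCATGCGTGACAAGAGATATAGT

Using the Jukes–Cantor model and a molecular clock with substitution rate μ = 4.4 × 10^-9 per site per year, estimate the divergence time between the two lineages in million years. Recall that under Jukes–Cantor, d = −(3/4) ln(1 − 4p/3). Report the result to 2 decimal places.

The sequences differ at 5 of 25 sites (1, 3, 6, 13, 23), so p = 5/25 = 0.2.
d = −(3/4) ln(1 − 4p/3) = −0.75 ln(1 − 0.266667) = −0.75 ln(0.733333)
  = −0.75 × (-0.310155) = 0.232616 substitutions/site.
Under a molecular clock d = 2μt, so t = d/(2μ) = 0.232616 / (2 × 4.4 × 10^-9) = 26.43 million years.

26.43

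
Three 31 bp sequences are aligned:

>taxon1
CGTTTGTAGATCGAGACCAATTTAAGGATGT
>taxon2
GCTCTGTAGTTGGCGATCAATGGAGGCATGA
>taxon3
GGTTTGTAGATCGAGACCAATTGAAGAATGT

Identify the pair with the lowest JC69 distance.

taxon1–taxon2: 12/31 differ, p = 0.387, d = 0.544.
taxon1–taxon3: 3/31 differ, p = 0.097, d = 0.104.
taxon2–taxon3: 10/31 differ, p = 0.323, d = 0.422.
The smallest distance is between taxon1 and taxon3.

taxon1 and taxon3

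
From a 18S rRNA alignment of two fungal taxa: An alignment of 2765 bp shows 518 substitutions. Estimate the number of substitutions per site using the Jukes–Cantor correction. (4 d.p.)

0.2156

p = 518/2765 ≈ 0.187342.
d = −(3/4) ln(1 − 4p/3) = −0.75 ln(1 − 0.249789) = −0.75 ln(0.750211)
  = −0.75 × (-0.287401) = 0.215551 substitutions/site.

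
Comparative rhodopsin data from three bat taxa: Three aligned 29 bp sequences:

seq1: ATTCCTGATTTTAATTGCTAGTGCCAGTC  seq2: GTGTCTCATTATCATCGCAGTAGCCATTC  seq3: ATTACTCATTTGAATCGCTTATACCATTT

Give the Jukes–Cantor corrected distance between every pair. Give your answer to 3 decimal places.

seq1–seq2: 12/29 sites differ → p ≈ 0.413793, d = −0.75 ln(1 − 0.551724) = 0.601760 ≈ 0.602.
seq1–seq3: 9/29 sites differ → p ≈ 0.310345, d = −0.75 ln(1 − 0.413793) = 0.400562 ≈ 0.401.
seq2–seq3: 12/29 sites differ → p ≈ 0.413793, d = −0.75 ln(1 − 0.551724) = 0.601760 ≈ 0.602.

d(seq1,seq2) = 0.602, d(seq1,seq3) = 0.401, d(seq2,seq3) = 0.602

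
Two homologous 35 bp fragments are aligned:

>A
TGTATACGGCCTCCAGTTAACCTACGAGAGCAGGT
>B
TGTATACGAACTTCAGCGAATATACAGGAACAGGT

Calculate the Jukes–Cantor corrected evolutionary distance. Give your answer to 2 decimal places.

The sequences differ at 10 of 35 sites (9, 10, 13, 17, 18, 21, 22, 26, 27, 30), so p = 10/35 ≈ 0.285714.
d = −(3/4) ln(1 − 4p/3) = −0.75 ln(1 − 0.380952) = −0.75 ln(0.619048)
  = −0.75 × (-0.479572) = 0.359679 substitutions/site.

0.36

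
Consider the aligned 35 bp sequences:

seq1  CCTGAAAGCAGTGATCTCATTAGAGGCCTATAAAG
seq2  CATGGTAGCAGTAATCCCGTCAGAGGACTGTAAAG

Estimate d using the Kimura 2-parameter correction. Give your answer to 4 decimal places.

Of 35 sites, 6 differences are transitions and 3 are transversions, so P = 6/35 ≈ 0.171429 and Q = 3/35 ≈ 0.085714.
Under the Kimura two-parameter model, d = −½ ln(1 − 2P − Q) − ¼ ln(1 − 2Q).
1 − 2P − Q = 0.571428, giving −½ ln(0.571428) = 0.279808.
1 − 2Q = 0.828572, giving −¼ ln(0.828572) = 0.047013.
d = 0.279808 + 0.047013 = 0.326821.

0.3268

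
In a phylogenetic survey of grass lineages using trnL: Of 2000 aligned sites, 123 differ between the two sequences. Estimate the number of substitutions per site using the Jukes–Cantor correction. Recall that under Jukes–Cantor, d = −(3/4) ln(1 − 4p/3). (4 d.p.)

0.0642

p = 123/2000 = 0.0615.
d = −(3/4) ln(1 − 4p/3) = −0.75 ln(1 − 0.082) = −0.75 ln(0.918)
  = −0.75 × (-0.085558) = 0.064169 substitutions/site.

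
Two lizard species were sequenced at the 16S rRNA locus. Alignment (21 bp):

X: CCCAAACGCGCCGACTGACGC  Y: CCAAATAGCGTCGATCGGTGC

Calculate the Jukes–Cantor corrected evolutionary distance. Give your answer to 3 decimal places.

0.532

The sequences differ at 8 of 21 sites (3, 6, 7, 11, 15, 16, 18, 19), so p = 8/21 ≈ 0.380952.
d = −(3/4) ln(1 − 4p/3) = −0.75 ln(1 − 0.507936) = −0.75 ln(0.492064)
  = −0.75 × (-0.709146) = 0.531860 substitutions/site.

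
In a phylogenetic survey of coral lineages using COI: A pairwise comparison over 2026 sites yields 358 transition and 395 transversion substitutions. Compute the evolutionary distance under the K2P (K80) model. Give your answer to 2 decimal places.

0.52

P = 358/2026 ≈ 0.176703 and Q = 395/2026 ≈ 0.194965.
Under the Kimura two-parameter model, d = −½ ln(1 − 2P − Q) − ¼ ln(1 − 2Q).
1 − 2P − Q = 0.451629, giving −½ ln(0.451629) = 0.397447.
1 − 2Q = 0.61007, giving −¼ ln(0.61007) = 0.123545.
d = 0.397447 + 0.123545 = 0.520992.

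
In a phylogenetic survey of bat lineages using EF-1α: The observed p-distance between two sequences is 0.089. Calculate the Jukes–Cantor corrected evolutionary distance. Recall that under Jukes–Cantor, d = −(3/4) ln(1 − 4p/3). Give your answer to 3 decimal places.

d = −(3/4) ln(1 − 4p/3) = −0.75 ln(1 − 0.118667) = −0.75 ln(0.881333)
  = −0.75 × (-0.126320) = 0.094740 substitutions/site.

0.095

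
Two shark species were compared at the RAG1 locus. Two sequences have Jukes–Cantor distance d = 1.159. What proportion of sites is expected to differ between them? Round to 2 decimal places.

p = (3/4)(1 − e^(−4d/3)) = 0.75 × (1 − e^(-1.545333)) = 0.75 × (1 − 0.213241) = 0.590069.

0.59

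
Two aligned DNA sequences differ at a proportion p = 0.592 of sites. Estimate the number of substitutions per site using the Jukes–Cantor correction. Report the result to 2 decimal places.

1.17

d = −(3/4) ln(1 − 4p/3) = −0.75 ln(1 − 0.789333) = −0.75 ln(0.210667)
  = −0.75 × (-1.557477) = 1.168108 substitutions/site.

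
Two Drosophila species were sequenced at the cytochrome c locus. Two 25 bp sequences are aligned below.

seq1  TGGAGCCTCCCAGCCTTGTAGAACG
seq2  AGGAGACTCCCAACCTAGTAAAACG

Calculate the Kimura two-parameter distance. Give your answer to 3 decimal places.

0.233

Of 25 sites, 2 differences are transitions and 3 are transversions, so P = 2/25 = 0.08 and Q = 3/25 = 0.12.
Under the Kimura two-parameter model, d = −½ ln(1 − 2P − Q) − ¼ ln(1 − 2Q).
1 − 2P − Q = 0.72, giving −½ ln(0.72) = 0.164252.
1 − 2Q = 0.76, giving −¼ ln(0.76) = 0.068609.
d = 0.164252 + 0.068609 = 0.232861.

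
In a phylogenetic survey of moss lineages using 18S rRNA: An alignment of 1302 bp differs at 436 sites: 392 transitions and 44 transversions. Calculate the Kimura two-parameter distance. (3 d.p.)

P = 392/1302 ≈ 0.301075 and Q = 44/1302 ≈ 0.033794.
Under the Kimura two-parameter model, d = −½ ln(1 − 2P − Q) − ¼ ln(1 − 2Q).
1 − 2P − Q = 0.364056, giving −½ ln(0.364056) = 0.505224.
1 − 2Q = 0.932412, giving −¼ ln(0.932412) = 0.017495.
d = 0.505224 + 0.017495 = 0.522719.

0.523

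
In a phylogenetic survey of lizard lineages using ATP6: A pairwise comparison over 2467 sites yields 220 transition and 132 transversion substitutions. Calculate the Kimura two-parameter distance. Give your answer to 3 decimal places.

P = 220/2467 ≈ 0.089177 and Q = 132/2467 ≈ 0.053506.
Under the Kimura two-parameter model, d = −½ ln(1 − 2P − Q) − ¼ ln(1 − 2Q).
1 − 2P − Q = 0.76814, giving −½ ln(0.76814) = 0.131892.
1 − 2Q = 0.892988, giving −¼ ln(0.892988) = 0.028296.
d = 0.131892 + 0.028296 = 0.160188.

0.160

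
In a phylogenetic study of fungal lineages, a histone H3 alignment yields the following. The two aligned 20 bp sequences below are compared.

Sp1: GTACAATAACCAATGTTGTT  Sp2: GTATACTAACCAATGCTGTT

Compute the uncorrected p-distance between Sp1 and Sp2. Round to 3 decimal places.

The sequences differ at 3 of 20 positions (sites 4, 6, 16).
p = 3/20 = 0.150.

0.150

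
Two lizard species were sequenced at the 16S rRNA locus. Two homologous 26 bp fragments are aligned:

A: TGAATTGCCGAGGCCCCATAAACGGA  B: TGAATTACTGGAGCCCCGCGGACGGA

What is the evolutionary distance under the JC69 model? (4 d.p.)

The sequences differ at 8 of 26 sites (7, 9, 11, 12, 18, 19, 20, 21), so p = 8/26 ≈ 0.307692.
d = −(3/4) ln(1 − 4p/3) = −0.75 ln(1 − 0.410256) = −0.75 ln(0.589744)
  = −0.75 × (-0.528067) = 0.396050 substitutions/site.

0.3961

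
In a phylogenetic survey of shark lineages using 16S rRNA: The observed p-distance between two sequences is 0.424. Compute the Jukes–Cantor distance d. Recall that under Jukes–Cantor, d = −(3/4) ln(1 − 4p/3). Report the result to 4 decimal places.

0.6249

d = −(3/4) ln(1 − 4p/3) = −0.75 ln(1 − 0.565333) = −0.75 ln(0.434667)
  = −0.75 × (-0.833175) = 0.624881 substitutions/site.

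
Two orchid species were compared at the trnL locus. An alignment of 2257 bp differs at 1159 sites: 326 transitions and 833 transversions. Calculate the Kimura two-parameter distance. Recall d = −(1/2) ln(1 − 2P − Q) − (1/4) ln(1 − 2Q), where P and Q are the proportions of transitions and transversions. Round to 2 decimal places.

0.87

P = 326/2257 ≈ 0.14444 and Q = 833/2257 ≈ 0.369074.
Under the Kimura two-parameter model, d = −½ ln(1 − 2P − Q) − ¼ ln(1 − 2Q).
1 − 2P − Q = 0.342046, giving −½ ln(0.342046) = 0.536405.
1 − 2Q = 0.261852, giving −¼ ln(0.261852) = 0.334994.
d = 0.536405 + 0.334994 = 0.871399.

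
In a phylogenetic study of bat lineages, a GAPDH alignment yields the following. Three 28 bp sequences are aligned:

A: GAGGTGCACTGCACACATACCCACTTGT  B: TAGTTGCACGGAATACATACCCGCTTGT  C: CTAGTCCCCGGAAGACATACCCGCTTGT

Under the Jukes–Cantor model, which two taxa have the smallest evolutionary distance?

A and B

A–B: 6/28 differ, p = 0.214, d = 0.252.
A–C: 9/28 differ, p = 0.321, d = 0.420.
B–C: 7/28 differ, p = 0.250, d = 0.304.
The smallest distance is between A and B.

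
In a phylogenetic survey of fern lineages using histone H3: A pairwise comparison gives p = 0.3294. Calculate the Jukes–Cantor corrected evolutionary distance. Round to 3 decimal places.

d = −(3/4) ln(1 − 4p/3) = −0.75 ln(1 − 0.4392) = −0.75 ln(0.5608)
  = −0.75 × (-0.578391) = 0.433793 substitutions/site.

0.434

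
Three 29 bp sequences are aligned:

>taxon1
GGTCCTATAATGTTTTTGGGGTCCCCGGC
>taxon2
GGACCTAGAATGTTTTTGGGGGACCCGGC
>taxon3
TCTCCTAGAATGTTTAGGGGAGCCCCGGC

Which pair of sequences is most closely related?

taxon1–taxon2: 4/29 differ, p = 0.138, d = 0.152.
taxon1–taxon3: 7/29 differ, p = 0.241, d = 0.291.
taxon2–taxon3: 7/29 differ, p = 0.241, d = 0.291.
The smallest distance is between taxon1 and taxon2.

taxon1 and taxon2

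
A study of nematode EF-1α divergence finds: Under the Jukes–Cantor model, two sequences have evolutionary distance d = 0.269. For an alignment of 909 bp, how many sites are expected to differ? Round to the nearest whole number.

Invert JC69: p = (3/4)(1 − e^(−4d/3)) = 0.75 × (1 − e^(-0.358667)) = 0.75 × (1 − 0.698607) = 0.226045.
Expected differing sites = pL ≈ 0.226045 × 909 = 205.474905 ≈ 205.

205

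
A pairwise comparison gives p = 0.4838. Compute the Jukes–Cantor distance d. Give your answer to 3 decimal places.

0.777

d = −(3/4) ln(1 − 4p/3) = −0.75 ln(1 − 0.645067) = −0.75 ln(0.354933)
  = −0.75 × (-1.035826) = 0.776870 substitutions/site.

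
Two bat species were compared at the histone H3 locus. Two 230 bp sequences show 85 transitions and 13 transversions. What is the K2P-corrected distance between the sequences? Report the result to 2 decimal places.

P = 85/230 ≈ 0.369565 and Q = 13/230 ≈ 0.056522.
Under the Kimura two-parameter model, d = −½ ln(1 − 2P − Q) − ¼ ln(1 − 2Q).
1 − 2P − Q = 0.204348, giving −½ ln(0.204348) = 0.793965.
1 − 2Q = 0.886956, giving −¼ ln(0.886956) = 0.029990.
d = 0.793965 + 0.029990 = 0.823955.

0.82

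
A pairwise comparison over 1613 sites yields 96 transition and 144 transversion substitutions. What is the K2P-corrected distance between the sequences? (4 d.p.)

P = 96/1613 ≈ 0.059516 and Q = 144/1613 ≈ 0.089275.
Under the Kimura two-parameter model, d = −½ ln(1 − 2P − Q) − ¼ ln(1 − 2Q).
1 − 2P − Q = 0.791693, giving −½ ln(0.791693) = 0.116791.
1 − 2Q = 0.82145, giving −¼ ln(0.82145) = 0.049171.
d = 0.116791 + 0.049171 = 0.165962.

0.1660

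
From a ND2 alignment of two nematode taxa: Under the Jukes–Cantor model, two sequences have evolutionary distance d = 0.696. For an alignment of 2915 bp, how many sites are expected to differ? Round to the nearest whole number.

Invert JC69: p = (3/4)(1 − e^(−4d/3)) = 0.75 × (1 − e^(-0.928)) = 0.75 × (1 − 0.395344) = 0.453492.
Expected differing sites = pL ≈ 0.453492 × 2915 = 1321.92918 ≈ 1322.

1322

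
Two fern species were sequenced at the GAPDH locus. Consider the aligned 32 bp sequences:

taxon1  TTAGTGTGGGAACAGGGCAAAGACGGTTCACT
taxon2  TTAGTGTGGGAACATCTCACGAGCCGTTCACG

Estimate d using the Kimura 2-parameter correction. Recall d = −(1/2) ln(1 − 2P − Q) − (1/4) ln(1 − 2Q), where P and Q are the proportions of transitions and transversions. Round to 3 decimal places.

Of 32 sites, 3 differences are transitions and 6 are transversions, so P = 3/32 = 0.09375 and Q = 6/32 = 0.1875.
Under the Kimura two-parameter model, d = −½ ln(1 − 2P − Q) − ¼ ln(1 − 2Q).
1 − 2P − Q = 0.625, giving −½ ln(0.625) = 0.235002.
1 − 2Q = 0.625, giving −¼ ln(0.625) = 0.117501.
d = 0.235002 + 0.117501 = 0.352503.

0.353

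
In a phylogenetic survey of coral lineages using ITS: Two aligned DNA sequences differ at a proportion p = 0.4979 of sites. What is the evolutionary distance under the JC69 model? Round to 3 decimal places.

0.818

d = −(3/4) ln(1 − 4p/3) = −0.75 ln(1 − 0.663867) = −0.75 ln(0.336133)
  = −0.75 × (-1.090248) = 0.817686 substitutions/site.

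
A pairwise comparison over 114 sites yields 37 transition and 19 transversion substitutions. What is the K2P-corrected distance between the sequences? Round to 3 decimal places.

P = 37/114 ≈ 0.324561 and Q = 19/114 ≈ 0.166667.
Under the Kimura two-parameter model, d = −½ ln(1 − 2P − Q) − ¼ ln(1 − 2Q).
1 − 2P − Q = 0.184211, giving −½ ln(0.184211) = 0.845837.
1 − 2Q = 0.666666, giving −¼ ln(0.666666) = 0.101367.
d = 0.845837 + 0.101367 = 0.947204.

0.947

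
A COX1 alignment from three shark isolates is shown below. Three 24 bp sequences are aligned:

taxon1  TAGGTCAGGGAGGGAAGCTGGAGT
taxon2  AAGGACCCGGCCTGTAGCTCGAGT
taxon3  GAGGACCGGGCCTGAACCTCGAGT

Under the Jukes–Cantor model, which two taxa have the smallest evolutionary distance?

taxon2 and taxon3

taxon1–taxon2: 9/24 differ, p = 0.375, d = 0.520.
taxon1–taxon3: 8/24 differ, p = 0.333, d = 0.441.
taxon2–taxon3: 4/24 differ, p = 0.167, d = 0.188.
The smallest distance is between taxon2 and taxon3.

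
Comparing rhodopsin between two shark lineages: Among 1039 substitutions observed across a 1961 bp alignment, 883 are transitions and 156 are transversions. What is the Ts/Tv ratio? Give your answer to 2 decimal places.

5.66

R = 883/156 = 5.660256… ≈ 5.66 (to 2 d.p.).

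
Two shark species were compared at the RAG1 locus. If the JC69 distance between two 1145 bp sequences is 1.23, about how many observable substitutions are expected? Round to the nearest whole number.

692

Invert JC69: p = (3/4)(1 − e^(−4d/3)) = 0.75 × (1 − e^(-1.64)) = 0.75 × (1 − 0.193980) = 0.604515.
Expected differing sites = pL ≈ 0.604515 × 1145 = 692.169675 ≈ 692.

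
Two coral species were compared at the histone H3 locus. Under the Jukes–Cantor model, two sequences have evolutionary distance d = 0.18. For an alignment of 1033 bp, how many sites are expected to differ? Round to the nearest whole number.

165

Invert JC69: p = (3/4)(1 − e^(−4d/3)) = 0.75 × (1 − e^(-0.24)) = 0.75 × (1 − 0.786628) = 0.160029.
Expected differing sites = pL ≈ 0.160029 × 1033 = 165.309957 ≈ 165.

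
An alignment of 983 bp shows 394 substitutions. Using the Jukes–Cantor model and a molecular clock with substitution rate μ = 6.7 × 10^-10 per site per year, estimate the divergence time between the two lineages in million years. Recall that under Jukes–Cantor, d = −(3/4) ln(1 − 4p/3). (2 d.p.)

427.87

p = 394/983 ≈ 0.400814.
d = −(3/4) ln(1 − 4p/3) = −0.75 ln(1 − 0.534419) = −0.75 ln(0.465581)
  = −0.75 × (-0.764469) = 0.573352 substitutions/site.
Under a molecular clock d = 2μt, so t = d/(2μ) = 0.573352 / (2 × 6.7 × 10^-10) = 427.87 million years.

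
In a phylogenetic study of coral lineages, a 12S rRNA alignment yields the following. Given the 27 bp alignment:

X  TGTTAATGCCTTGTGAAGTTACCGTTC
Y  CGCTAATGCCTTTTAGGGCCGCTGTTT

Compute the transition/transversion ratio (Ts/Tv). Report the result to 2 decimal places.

Transitions are A↔G and C↔T; transversions are all other mismatches.
Transitions: 10. Transversions: 1.
R = 10/1 = 10.00.

10.00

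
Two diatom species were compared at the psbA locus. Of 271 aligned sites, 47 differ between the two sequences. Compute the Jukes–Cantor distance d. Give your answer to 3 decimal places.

0.197

p = 47/271 ≈ 0.173432.
d = −(3/4) ln(1 − 4p/3) = −0.75 ln(1 − 0.231243) = −0.75 ln(0.768757)
  = −0.75 × (-0.262980) = 0.197235 substitutions/site.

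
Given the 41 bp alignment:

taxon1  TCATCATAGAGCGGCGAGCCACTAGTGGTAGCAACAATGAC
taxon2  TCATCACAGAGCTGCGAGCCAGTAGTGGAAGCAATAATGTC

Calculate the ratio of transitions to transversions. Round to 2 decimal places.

0.50

Transitions are A↔G and C↔T; transversions are all other mismatches.
Transitions: 2. Transversions: 4.
R = 2/4 = 0.50.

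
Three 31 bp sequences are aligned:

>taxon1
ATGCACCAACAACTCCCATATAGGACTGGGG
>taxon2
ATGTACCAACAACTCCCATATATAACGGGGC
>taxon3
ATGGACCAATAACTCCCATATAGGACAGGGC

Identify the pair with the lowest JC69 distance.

taxon1–taxon2: 5/31 differ, p = 0.161, d = 0.182.
taxon1–taxon3: 4/31 differ, p = 0.129, d = 0.142.
taxon2–taxon3: 5/31 differ, p = 0.161, d = 0.182.
The smallest distance is between taxon1 and taxon3.

taxon1 and taxon3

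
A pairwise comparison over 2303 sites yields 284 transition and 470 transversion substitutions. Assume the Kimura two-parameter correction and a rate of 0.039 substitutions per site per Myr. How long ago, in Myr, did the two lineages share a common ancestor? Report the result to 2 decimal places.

P = 284/2303 ≈ 0.123317 and Q = 470/2303 ≈ 0.204082.
Under the Kimura two-parameter model, d = −½ ln(1 − 2P − Q) − ¼ ln(1 − 2Q).
1 − 2P − Q = 0.549284, giving −½ ln(0.549284) = 0.299570.
1 − 2Q = 0.591836, giving −¼ ln(0.591836) = 0.131131.
d = 0.299570 + 0.131131 = 0.430701.
Under a molecular clock d = 2μt, so t = d/(2μ) = 0.430701 / (2 × 0.039) = 5.52 Myr.

5.52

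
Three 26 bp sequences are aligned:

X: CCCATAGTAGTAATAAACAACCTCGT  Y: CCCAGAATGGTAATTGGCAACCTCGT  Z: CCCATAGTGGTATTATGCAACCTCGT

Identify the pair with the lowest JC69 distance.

X–Y: 6/26 differ, p = 0.231, d = 0.276.
X–Z: 4/26 differ, p = 0.154, d = 0.172.
Y–Z: 5/26 differ, p = 0.192, d = 0.222.
The smallest distance is between X and Z.

X and Z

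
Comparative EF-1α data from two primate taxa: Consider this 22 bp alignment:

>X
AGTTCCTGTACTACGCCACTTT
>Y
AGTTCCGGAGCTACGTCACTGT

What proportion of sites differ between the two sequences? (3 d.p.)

The sequences differ at 5 of 22 positions (sites 7, 9, 10, 16, 21).
p = 5/22 = 0.227272… ≈ 0.227 (to 3 d.p.).

0.227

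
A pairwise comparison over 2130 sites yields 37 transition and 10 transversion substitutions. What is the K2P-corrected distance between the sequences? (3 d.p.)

0.022

P = 37/2130 ≈ 0.017371 and Q = 10/2130 ≈ 0.004695.
Under the Kimura two-parameter model, d = −½ ln(1 − 2P − Q) − ¼ ln(1 − 2Q).
1 − 2P − Q = 0.960563, giving −½ ln(0.960563) = 0.020118.
1 − 2Q = 0.99061, giving −¼ ln(0.99061) = 0.002359.
d = 0.020118 + 0.002359 = 0.022477.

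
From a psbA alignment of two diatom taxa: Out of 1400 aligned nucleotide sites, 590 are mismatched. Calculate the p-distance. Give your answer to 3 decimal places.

0.421

p = 590/1400 = 0.421428… ≈ 0.421 (to 3 d.p.).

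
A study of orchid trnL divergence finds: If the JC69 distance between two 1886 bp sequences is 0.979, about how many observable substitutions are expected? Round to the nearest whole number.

1031

Invert JC69: p = (3/4)(1 − e^(−4d/3)) = 0.75 × (1 − e^(-1.305333)) = 0.75 × (1 − 0.271082) = 0.546689.
Expected differing sites = pL ≈ 0.546689 × 1886 = 1031.055454 ≈ 1031.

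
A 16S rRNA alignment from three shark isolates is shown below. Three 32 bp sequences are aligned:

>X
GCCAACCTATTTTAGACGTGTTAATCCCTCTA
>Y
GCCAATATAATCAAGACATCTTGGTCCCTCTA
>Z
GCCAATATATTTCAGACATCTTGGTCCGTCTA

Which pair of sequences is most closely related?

Y and Z

X–Y: 9/32 differ, p = 0.281, d = 0.353.
X–Z: 8/32 differ, p = 0.250, d = 0.304.
Y–Z: 4/32 differ, p = 0.125, d = 0.137.
The smallest distance is between Y and Z.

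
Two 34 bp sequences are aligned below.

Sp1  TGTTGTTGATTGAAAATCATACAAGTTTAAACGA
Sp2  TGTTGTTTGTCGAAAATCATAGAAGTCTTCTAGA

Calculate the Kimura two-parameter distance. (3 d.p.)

Of 34 sites, 3 differences are transitions and 6 are transversions, so P = 3/34 ≈ 0.088235 and Q = 6/34 ≈ 0.176471.
Under the Kimura two-parameter model, d = −½ ln(1 − 2P − Q) − ¼ ln(1 − 2Q).
1 − 2P − Q = 0.647059, giving −½ ln(0.647059) = 0.217659.
1 − 2Q = 0.647058, giving −¼ ln(0.647058) = 0.108830.
d = 0.217659 + 0.108830 = 0.326489.

0.326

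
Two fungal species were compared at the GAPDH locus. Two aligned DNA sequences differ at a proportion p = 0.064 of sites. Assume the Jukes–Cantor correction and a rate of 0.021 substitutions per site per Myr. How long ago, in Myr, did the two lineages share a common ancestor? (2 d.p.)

1.59

d = −(3/4) ln(1 − 4p/3) = −0.75 ln(1 − 0.085333) = −0.75 ln(0.914667)
  = −0.75 × (-0.089195) = 0.066896 substitutions/site.
Under a molecular clock d = 2μt, so t = d/(2μ) = 0.066896 / (2 × 0.021) = 1.59 Myr.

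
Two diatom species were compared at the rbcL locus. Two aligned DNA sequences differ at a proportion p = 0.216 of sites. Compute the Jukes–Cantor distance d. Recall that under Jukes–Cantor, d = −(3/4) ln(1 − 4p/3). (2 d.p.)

d = −(3/4) ln(1 − 4p/3) = −0.75 ln(1 − 0.288) = −0.75 ln(0.712)
  = −0.75 × (-0.339677) = 0.254758 substitutions/site.

0.25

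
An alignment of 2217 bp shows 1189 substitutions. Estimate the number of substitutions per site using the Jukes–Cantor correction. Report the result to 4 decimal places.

p = 1189/2217 ≈ 0.53631.
d = −(3/4) ln(1 − 4p/3) = −0.75 ln(1 − 0.71508) = −0.75 ln(0.28492)
  = −0.75 × (-1.255547) = 0.941660 substitutions/site.

0.9417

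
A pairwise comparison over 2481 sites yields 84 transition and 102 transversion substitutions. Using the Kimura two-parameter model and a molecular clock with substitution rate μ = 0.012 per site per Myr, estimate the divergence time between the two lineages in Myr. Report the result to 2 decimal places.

P = 84/2481 ≈ 0.033857 and Q = 102/2481 ≈ 0.041112.
Under the Kimura two-parameter model, d = −½ ln(1 − 2P − Q) − ¼ ln(1 − 2Q).
1 − 2P − Q = 0.891174, giving −½ ln(0.891174) = 0.057608.
1 − 2Q = 0.917776, giving −¼ ln(0.917776) = 0.021450.
d = 0.057608 + 0.021450 = 0.079058.
Under a molecular clock d = 2μt, so t = d/(2μ) = 0.079058 / (2 × 0.012) = 3.29 Myr.

3.29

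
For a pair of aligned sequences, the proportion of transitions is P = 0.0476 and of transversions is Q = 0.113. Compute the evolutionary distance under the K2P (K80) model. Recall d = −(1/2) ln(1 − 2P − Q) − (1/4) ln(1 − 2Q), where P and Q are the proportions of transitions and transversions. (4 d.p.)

Under the Kimura two-parameter model, d = −½ ln(1 − 2P − Q) − ¼ ln(1 − 2Q).
1 − 2P − Q = 0.7918, giving −½ ln(0.7918) = 0.116723.
1 − 2Q = 0.774, giving −¼ ln(0.774) = 0.064046.
d = 0.116723 + 0.064046 = 0.180769.

0.1808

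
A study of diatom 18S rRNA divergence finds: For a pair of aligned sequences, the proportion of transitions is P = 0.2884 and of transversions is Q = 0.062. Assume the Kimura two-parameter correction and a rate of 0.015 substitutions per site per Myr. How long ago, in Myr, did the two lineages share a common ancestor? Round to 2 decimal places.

Under the Kimura two-parameter model, d = −½ ln(1 − 2P − Q) − ¼ ln(1 − 2Q).
1 − 2P − Q = 0.3612, giving −½ ln(0.3612) = 0.509162.
1 − 2Q = 0.876, giving −¼ ln(0.876) = 0.033097.
d = 0.509162 + 0.033097 = 0.542259.
Under a molecular clock d = 2μt, so t = d/(2μ) = 0.542259 / (2 × 0.015) = 18.08 Myr.

18.08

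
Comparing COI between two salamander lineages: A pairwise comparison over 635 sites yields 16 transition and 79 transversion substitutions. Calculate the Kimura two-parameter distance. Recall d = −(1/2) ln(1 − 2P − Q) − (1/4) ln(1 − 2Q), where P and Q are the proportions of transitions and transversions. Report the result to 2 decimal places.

0.17

P = 16/635 ≈ 0.025197 and Q = 79/635 ≈ 0.124409.
Under the Kimura two-parameter model, d = −½ ln(1 − 2P − Q) − ¼ ln(1 − 2Q).
1 − 2P − Q = 0.825197, giving −½ ln(0.825197) = 0.096067.
1 − 2Q = 0.751182, giving −¼ ln(0.751182) = 0.071527.
d = 0.096067 + 0.071527 = 0.167594.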